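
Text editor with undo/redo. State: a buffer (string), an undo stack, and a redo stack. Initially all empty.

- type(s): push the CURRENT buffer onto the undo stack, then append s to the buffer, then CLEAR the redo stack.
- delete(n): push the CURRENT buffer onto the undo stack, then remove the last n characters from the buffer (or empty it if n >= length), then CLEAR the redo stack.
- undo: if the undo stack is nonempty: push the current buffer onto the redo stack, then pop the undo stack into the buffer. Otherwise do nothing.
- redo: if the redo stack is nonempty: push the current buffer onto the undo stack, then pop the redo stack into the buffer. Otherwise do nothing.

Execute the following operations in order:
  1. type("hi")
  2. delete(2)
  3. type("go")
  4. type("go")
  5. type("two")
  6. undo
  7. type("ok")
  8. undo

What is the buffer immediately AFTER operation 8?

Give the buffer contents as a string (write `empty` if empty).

Answer: gogo

Derivation:
After op 1 (type): buf='hi' undo_depth=1 redo_depth=0
After op 2 (delete): buf='(empty)' undo_depth=2 redo_depth=0
After op 3 (type): buf='go' undo_depth=3 redo_depth=0
After op 4 (type): buf='gogo' undo_depth=4 redo_depth=0
After op 5 (type): buf='gogotwo' undo_depth=5 redo_depth=0
After op 6 (undo): buf='gogo' undo_depth=4 redo_depth=1
After op 7 (type): buf='gogook' undo_depth=5 redo_depth=0
After op 8 (undo): buf='gogo' undo_depth=4 redo_depth=1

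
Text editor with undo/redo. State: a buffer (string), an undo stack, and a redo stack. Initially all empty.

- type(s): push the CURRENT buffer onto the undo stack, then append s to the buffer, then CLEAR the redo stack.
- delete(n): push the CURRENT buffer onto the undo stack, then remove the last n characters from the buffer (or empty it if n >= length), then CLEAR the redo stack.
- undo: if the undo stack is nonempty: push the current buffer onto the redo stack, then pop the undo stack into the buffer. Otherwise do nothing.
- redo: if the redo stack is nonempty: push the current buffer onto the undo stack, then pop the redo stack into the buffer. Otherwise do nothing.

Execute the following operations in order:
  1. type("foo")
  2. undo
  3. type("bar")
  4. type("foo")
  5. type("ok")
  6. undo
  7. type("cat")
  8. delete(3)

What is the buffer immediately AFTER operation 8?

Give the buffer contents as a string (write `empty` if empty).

After op 1 (type): buf='foo' undo_depth=1 redo_depth=0
After op 2 (undo): buf='(empty)' undo_depth=0 redo_depth=1
After op 3 (type): buf='bar' undo_depth=1 redo_depth=0
After op 4 (type): buf='barfoo' undo_depth=2 redo_depth=0
After op 5 (type): buf='barfoook' undo_depth=3 redo_depth=0
After op 6 (undo): buf='barfoo' undo_depth=2 redo_depth=1
After op 7 (type): buf='barfoocat' undo_depth=3 redo_depth=0
After op 8 (delete): buf='barfoo' undo_depth=4 redo_depth=0

Answer: barfoo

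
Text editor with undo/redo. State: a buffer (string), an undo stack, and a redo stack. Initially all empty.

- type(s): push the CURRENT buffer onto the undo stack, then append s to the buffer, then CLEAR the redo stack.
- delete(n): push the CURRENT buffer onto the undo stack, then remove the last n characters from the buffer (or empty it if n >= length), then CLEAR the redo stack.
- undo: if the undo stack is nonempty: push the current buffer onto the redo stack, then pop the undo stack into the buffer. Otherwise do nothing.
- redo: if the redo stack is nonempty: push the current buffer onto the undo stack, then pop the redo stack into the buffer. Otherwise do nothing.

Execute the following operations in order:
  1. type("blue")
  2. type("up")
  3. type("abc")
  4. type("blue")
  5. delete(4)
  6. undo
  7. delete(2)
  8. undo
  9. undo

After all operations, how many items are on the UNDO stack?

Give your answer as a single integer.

After op 1 (type): buf='blue' undo_depth=1 redo_depth=0
After op 2 (type): buf='blueup' undo_depth=2 redo_depth=0
After op 3 (type): buf='blueupabc' undo_depth=3 redo_depth=0
After op 4 (type): buf='blueupabcblue' undo_depth=4 redo_depth=0
After op 5 (delete): buf='blueupabc' undo_depth=5 redo_depth=0
After op 6 (undo): buf='blueupabcblue' undo_depth=4 redo_depth=1
After op 7 (delete): buf='blueupabcbl' undo_depth=5 redo_depth=0
After op 8 (undo): buf='blueupabcblue' undo_depth=4 redo_depth=1
After op 9 (undo): buf='blueupabc' undo_depth=3 redo_depth=2

Answer: 3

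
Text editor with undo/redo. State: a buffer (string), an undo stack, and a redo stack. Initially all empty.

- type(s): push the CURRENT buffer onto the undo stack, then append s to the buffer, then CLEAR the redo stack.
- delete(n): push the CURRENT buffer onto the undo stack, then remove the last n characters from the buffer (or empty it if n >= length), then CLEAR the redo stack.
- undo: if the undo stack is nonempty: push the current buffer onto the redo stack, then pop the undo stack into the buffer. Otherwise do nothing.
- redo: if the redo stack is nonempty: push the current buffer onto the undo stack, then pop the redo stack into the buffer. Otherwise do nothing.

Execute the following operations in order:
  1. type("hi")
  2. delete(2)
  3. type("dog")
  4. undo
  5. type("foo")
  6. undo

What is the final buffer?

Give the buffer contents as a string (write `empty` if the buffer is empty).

After op 1 (type): buf='hi' undo_depth=1 redo_depth=0
After op 2 (delete): buf='(empty)' undo_depth=2 redo_depth=0
After op 3 (type): buf='dog' undo_depth=3 redo_depth=0
After op 4 (undo): buf='(empty)' undo_depth=2 redo_depth=1
After op 5 (type): buf='foo' undo_depth=3 redo_depth=0
After op 6 (undo): buf='(empty)' undo_depth=2 redo_depth=1

Answer: empty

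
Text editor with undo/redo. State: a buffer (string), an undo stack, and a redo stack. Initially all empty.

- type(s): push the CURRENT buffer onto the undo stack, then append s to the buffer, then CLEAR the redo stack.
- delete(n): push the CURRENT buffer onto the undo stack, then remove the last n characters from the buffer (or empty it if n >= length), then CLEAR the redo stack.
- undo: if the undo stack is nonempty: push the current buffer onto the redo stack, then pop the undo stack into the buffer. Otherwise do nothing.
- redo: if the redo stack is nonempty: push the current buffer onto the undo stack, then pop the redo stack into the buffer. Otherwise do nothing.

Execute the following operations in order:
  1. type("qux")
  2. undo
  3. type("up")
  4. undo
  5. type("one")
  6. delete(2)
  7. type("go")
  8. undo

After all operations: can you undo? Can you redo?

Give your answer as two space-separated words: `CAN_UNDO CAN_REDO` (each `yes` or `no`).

After op 1 (type): buf='qux' undo_depth=1 redo_depth=0
After op 2 (undo): buf='(empty)' undo_depth=0 redo_depth=1
After op 3 (type): buf='up' undo_depth=1 redo_depth=0
After op 4 (undo): buf='(empty)' undo_depth=0 redo_depth=1
After op 5 (type): buf='one' undo_depth=1 redo_depth=0
After op 6 (delete): buf='o' undo_depth=2 redo_depth=0
After op 7 (type): buf='ogo' undo_depth=3 redo_depth=0
After op 8 (undo): buf='o' undo_depth=2 redo_depth=1

Answer: yes yes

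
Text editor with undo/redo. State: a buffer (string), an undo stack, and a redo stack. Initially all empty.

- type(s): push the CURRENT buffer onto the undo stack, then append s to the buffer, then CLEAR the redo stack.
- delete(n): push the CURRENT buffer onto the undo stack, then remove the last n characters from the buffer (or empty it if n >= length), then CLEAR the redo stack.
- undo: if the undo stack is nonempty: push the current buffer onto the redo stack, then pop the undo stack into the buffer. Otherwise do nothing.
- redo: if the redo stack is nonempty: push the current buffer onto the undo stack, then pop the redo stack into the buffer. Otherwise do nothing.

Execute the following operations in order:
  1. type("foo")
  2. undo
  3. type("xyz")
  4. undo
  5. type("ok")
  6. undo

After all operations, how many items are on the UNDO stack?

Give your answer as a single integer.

Answer: 0

Derivation:
After op 1 (type): buf='foo' undo_depth=1 redo_depth=0
After op 2 (undo): buf='(empty)' undo_depth=0 redo_depth=1
After op 3 (type): buf='xyz' undo_depth=1 redo_depth=0
After op 4 (undo): buf='(empty)' undo_depth=0 redo_depth=1
After op 5 (type): buf='ok' undo_depth=1 redo_depth=0
After op 6 (undo): buf='(empty)' undo_depth=0 redo_depth=1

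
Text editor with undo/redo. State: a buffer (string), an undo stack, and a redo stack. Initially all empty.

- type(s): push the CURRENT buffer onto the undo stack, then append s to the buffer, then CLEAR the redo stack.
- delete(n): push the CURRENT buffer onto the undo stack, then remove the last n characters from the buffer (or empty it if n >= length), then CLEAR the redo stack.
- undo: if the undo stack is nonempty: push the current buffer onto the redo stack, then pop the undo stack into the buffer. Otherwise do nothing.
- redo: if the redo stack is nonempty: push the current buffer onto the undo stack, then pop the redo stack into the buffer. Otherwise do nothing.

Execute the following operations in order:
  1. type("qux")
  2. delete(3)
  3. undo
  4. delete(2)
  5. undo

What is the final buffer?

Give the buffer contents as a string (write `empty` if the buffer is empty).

Answer: qux

Derivation:
After op 1 (type): buf='qux' undo_depth=1 redo_depth=0
After op 2 (delete): buf='(empty)' undo_depth=2 redo_depth=0
After op 3 (undo): buf='qux' undo_depth=1 redo_depth=1
After op 4 (delete): buf='q' undo_depth=2 redo_depth=0
After op 5 (undo): buf='qux' undo_depth=1 redo_depth=1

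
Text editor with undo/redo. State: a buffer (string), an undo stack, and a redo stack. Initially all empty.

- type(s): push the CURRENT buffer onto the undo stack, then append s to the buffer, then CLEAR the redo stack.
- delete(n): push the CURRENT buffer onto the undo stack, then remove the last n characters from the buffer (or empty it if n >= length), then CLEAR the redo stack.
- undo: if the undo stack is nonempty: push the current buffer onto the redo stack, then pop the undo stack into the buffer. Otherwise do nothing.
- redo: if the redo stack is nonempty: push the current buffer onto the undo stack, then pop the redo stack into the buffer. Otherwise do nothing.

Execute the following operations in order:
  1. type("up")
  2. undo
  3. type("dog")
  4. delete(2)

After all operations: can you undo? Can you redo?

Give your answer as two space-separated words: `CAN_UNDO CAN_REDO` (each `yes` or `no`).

After op 1 (type): buf='up' undo_depth=1 redo_depth=0
After op 2 (undo): buf='(empty)' undo_depth=0 redo_depth=1
After op 3 (type): buf='dog' undo_depth=1 redo_depth=0
After op 4 (delete): buf='d' undo_depth=2 redo_depth=0

Answer: yes no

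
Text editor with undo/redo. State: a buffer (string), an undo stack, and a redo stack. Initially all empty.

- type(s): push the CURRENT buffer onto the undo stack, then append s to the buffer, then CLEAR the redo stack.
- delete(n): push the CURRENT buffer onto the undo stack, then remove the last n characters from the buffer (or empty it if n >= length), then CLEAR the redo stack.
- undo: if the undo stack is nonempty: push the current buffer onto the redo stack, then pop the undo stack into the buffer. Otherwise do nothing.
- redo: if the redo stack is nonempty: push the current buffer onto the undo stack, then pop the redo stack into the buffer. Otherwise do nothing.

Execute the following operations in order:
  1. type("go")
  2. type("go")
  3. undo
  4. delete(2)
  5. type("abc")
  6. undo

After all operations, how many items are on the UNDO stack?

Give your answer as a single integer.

After op 1 (type): buf='go' undo_depth=1 redo_depth=0
After op 2 (type): buf='gogo' undo_depth=2 redo_depth=0
After op 3 (undo): buf='go' undo_depth=1 redo_depth=1
After op 4 (delete): buf='(empty)' undo_depth=2 redo_depth=0
After op 5 (type): buf='abc' undo_depth=3 redo_depth=0
After op 6 (undo): buf='(empty)' undo_depth=2 redo_depth=1

Answer: 2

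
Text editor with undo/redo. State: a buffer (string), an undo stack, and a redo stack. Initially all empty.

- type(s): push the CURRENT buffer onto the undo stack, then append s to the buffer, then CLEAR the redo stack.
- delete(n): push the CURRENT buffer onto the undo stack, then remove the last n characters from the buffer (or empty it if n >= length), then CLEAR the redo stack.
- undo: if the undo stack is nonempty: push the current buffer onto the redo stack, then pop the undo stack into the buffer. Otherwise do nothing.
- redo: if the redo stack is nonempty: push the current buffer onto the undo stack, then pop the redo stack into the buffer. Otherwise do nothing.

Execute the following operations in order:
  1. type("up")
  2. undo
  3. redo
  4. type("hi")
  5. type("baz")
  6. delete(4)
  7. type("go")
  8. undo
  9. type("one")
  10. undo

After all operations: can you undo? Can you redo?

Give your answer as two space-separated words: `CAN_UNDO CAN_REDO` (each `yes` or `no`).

After op 1 (type): buf='up' undo_depth=1 redo_depth=0
After op 2 (undo): buf='(empty)' undo_depth=0 redo_depth=1
After op 3 (redo): buf='up' undo_depth=1 redo_depth=0
After op 4 (type): buf='uphi' undo_depth=2 redo_depth=0
After op 5 (type): buf='uphibaz' undo_depth=3 redo_depth=0
After op 6 (delete): buf='uph' undo_depth=4 redo_depth=0
After op 7 (type): buf='uphgo' undo_depth=5 redo_depth=0
After op 8 (undo): buf='uph' undo_depth=4 redo_depth=1
After op 9 (type): buf='uphone' undo_depth=5 redo_depth=0
After op 10 (undo): buf='uph' undo_depth=4 redo_depth=1

Answer: yes yes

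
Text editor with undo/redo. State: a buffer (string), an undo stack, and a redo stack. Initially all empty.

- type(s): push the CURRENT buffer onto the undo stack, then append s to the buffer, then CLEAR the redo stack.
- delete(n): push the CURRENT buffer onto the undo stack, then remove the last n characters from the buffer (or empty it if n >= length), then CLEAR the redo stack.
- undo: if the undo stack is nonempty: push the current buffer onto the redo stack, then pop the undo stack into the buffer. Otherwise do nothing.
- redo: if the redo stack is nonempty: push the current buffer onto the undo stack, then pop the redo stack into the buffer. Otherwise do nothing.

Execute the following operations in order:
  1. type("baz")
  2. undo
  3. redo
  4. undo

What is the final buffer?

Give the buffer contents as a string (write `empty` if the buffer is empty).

Answer: empty

Derivation:
After op 1 (type): buf='baz' undo_depth=1 redo_depth=0
After op 2 (undo): buf='(empty)' undo_depth=0 redo_depth=1
After op 3 (redo): buf='baz' undo_depth=1 redo_depth=0
After op 4 (undo): buf='(empty)' undo_depth=0 redo_depth=1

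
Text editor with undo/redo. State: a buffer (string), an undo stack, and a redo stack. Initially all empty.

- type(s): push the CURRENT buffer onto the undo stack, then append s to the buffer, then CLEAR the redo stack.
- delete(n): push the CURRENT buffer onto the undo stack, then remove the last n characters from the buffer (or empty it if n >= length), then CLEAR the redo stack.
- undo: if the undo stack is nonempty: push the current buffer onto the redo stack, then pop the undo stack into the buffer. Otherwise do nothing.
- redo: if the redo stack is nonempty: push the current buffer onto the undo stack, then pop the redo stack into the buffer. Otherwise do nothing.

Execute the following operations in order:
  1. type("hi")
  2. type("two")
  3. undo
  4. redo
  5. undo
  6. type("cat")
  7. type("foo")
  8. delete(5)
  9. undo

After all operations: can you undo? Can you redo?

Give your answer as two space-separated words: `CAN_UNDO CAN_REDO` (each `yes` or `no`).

After op 1 (type): buf='hi' undo_depth=1 redo_depth=0
After op 2 (type): buf='hitwo' undo_depth=2 redo_depth=0
After op 3 (undo): buf='hi' undo_depth=1 redo_depth=1
After op 4 (redo): buf='hitwo' undo_depth=2 redo_depth=0
After op 5 (undo): buf='hi' undo_depth=1 redo_depth=1
After op 6 (type): buf='hicat' undo_depth=2 redo_depth=0
After op 7 (type): buf='hicatfoo' undo_depth=3 redo_depth=0
After op 8 (delete): buf='hic' undo_depth=4 redo_depth=0
After op 9 (undo): buf='hicatfoo' undo_depth=3 redo_depth=1

Answer: yes yes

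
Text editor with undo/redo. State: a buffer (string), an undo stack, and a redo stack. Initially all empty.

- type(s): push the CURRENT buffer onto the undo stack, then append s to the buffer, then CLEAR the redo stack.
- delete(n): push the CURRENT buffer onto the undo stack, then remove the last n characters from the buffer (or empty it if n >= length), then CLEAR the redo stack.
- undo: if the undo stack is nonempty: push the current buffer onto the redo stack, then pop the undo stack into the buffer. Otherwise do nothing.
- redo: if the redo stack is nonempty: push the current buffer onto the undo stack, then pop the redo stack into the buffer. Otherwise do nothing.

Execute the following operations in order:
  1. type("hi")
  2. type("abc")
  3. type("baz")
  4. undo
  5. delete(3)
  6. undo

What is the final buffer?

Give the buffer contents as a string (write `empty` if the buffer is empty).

Answer: hiabc

Derivation:
After op 1 (type): buf='hi' undo_depth=1 redo_depth=0
After op 2 (type): buf='hiabc' undo_depth=2 redo_depth=0
After op 3 (type): buf='hiabcbaz' undo_depth=3 redo_depth=0
After op 4 (undo): buf='hiabc' undo_depth=2 redo_depth=1
After op 5 (delete): buf='hi' undo_depth=3 redo_depth=0
After op 6 (undo): buf='hiabc' undo_depth=2 redo_depth=1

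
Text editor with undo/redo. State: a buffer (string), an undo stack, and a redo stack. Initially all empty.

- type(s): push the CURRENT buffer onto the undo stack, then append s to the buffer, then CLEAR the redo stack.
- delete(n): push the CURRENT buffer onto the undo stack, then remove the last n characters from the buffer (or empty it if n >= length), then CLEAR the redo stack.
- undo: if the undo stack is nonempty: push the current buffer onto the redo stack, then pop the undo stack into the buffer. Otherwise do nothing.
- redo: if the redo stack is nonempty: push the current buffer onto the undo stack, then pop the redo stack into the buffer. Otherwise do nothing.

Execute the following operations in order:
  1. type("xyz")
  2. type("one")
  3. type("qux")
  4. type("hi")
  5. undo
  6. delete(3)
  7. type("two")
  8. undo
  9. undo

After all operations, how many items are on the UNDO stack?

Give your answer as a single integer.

Answer: 3

Derivation:
After op 1 (type): buf='xyz' undo_depth=1 redo_depth=0
After op 2 (type): buf='xyzone' undo_depth=2 redo_depth=0
After op 3 (type): buf='xyzonequx' undo_depth=3 redo_depth=0
After op 4 (type): buf='xyzonequxhi' undo_depth=4 redo_depth=0
After op 5 (undo): buf='xyzonequx' undo_depth=3 redo_depth=1
After op 6 (delete): buf='xyzone' undo_depth=4 redo_depth=0
After op 7 (type): buf='xyzonetwo' undo_depth=5 redo_depth=0
After op 8 (undo): buf='xyzone' undo_depth=4 redo_depth=1
After op 9 (undo): buf='xyzonequx' undo_depth=3 redo_depth=2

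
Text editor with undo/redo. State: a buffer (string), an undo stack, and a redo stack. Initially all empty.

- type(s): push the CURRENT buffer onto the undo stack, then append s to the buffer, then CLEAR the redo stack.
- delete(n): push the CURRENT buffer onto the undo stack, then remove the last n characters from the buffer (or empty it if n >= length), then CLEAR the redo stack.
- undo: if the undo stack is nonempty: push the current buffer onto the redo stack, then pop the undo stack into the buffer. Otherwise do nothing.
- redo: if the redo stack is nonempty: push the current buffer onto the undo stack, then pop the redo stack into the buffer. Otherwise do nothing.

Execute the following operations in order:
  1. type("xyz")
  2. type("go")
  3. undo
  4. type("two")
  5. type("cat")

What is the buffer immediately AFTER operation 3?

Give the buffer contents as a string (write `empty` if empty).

Answer: xyz

Derivation:
After op 1 (type): buf='xyz' undo_depth=1 redo_depth=0
After op 2 (type): buf='xyzgo' undo_depth=2 redo_depth=0
After op 3 (undo): buf='xyz' undo_depth=1 redo_depth=1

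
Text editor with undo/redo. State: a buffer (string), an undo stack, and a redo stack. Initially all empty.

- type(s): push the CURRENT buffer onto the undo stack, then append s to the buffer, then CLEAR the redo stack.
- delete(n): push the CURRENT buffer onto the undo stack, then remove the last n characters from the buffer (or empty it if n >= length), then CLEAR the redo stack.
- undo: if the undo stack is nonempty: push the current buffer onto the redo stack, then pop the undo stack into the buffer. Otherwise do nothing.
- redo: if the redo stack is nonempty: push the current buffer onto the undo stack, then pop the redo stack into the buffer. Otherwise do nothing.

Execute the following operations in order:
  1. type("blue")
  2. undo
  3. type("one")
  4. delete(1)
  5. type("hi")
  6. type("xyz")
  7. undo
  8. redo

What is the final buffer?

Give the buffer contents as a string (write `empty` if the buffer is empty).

After op 1 (type): buf='blue' undo_depth=1 redo_depth=0
After op 2 (undo): buf='(empty)' undo_depth=0 redo_depth=1
After op 3 (type): buf='one' undo_depth=1 redo_depth=0
After op 4 (delete): buf='on' undo_depth=2 redo_depth=0
After op 5 (type): buf='onhi' undo_depth=3 redo_depth=0
After op 6 (type): buf='onhixyz' undo_depth=4 redo_depth=0
After op 7 (undo): buf='onhi' undo_depth=3 redo_depth=1
After op 8 (redo): buf='onhixyz' undo_depth=4 redo_depth=0

Answer: onhixyz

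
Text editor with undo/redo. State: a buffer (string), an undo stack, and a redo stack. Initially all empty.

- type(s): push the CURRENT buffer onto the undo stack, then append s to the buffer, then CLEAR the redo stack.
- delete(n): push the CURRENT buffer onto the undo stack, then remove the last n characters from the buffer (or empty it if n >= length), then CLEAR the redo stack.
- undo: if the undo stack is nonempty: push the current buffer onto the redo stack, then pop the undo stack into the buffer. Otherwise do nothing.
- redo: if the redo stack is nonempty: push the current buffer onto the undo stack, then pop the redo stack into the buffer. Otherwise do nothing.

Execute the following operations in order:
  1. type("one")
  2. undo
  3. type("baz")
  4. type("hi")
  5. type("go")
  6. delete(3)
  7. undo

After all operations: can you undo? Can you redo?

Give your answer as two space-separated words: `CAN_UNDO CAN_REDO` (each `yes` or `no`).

After op 1 (type): buf='one' undo_depth=1 redo_depth=0
After op 2 (undo): buf='(empty)' undo_depth=0 redo_depth=1
After op 3 (type): buf='baz' undo_depth=1 redo_depth=0
After op 4 (type): buf='bazhi' undo_depth=2 redo_depth=0
After op 5 (type): buf='bazhigo' undo_depth=3 redo_depth=0
After op 6 (delete): buf='bazh' undo_depth=4 redo_depth=0
After op 7 (undo): buf='bazhigo' undo_depth=3 redo_depth=1

Answer: yes yes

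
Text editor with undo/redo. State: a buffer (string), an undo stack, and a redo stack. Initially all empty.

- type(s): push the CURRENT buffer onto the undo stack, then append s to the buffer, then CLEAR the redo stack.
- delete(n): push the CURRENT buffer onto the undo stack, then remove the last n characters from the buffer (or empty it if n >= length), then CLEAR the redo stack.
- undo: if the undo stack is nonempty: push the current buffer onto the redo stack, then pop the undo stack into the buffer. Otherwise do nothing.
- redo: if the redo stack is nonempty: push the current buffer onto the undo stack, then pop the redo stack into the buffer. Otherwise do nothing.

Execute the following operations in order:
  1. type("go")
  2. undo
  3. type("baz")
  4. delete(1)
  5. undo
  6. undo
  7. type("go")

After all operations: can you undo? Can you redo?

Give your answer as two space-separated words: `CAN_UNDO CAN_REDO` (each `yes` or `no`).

Answer: yes no

Derivation:
After op 1 (type): buf='go' undo_depth=1 redo_depth=0
After op 2 (undo): buf='(empty)' undo_depth=0 redo_depth=1
After op 3 (type): buf='baz' undo_depth=1 redo_depth=0
After op 4 (delete): buf='ba' undo_depth=2 redo_depth=0
After op 5 (undo): buf='baz' undo_depth=1 redo_depth=1
After op 6 (undo): buf='(empty)' undo_depth=0 redo_depth=2
After op 7 (type): buf='go' undo_depth=1 redo_depth=0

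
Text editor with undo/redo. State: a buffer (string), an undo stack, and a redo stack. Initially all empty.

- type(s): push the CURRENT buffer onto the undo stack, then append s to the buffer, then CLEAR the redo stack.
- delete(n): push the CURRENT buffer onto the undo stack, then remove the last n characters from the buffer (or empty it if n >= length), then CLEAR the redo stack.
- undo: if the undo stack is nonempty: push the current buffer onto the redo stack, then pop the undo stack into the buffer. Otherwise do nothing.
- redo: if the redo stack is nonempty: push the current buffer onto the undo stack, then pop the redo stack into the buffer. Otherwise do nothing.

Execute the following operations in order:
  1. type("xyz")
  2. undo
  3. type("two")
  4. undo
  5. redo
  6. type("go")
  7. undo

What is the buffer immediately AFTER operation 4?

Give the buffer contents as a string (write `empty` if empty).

Answer: empty

Derivation:
After op 1 (type): buf='xyz' undo_depth=1 redo_depth=0
After op 2 (undo): buf='(empty)' undo_depth=0 redo_depth=1
After op 3 (type): buf='two' undo_depth=1 redo_depth=0
After op 4 (undo): buf='(empty)' undo_depth=0 redo_depth=1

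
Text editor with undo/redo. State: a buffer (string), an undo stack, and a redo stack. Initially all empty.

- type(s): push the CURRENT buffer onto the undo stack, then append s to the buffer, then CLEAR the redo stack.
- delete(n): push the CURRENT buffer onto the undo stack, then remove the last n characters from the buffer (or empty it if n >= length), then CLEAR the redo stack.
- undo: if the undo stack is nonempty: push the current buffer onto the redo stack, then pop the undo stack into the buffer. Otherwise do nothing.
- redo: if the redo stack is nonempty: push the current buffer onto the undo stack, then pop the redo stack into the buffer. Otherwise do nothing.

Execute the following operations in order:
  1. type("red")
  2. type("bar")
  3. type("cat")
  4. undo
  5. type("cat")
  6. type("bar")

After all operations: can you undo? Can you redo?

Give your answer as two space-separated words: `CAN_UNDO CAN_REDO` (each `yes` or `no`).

Answer: yes no

Derivation:
After op 1 (type): buf='red' undo_depth=1 redo_depth=0
After op 2 (type): buf='redbar' undo_depth=2 redo_depth=0
After op 3 (type): buf='redbarcat' undo_depth=3 redo_depth=0
After op 4 (undo): buf='redbar' undo_depth=2 redo_depth=1
After op 5 (type): buf='redbarcat' undo_depth=3 redo_depth=0
After op 6 (type): buf='redbarcatbar' undo_depth=4 redo_depth=0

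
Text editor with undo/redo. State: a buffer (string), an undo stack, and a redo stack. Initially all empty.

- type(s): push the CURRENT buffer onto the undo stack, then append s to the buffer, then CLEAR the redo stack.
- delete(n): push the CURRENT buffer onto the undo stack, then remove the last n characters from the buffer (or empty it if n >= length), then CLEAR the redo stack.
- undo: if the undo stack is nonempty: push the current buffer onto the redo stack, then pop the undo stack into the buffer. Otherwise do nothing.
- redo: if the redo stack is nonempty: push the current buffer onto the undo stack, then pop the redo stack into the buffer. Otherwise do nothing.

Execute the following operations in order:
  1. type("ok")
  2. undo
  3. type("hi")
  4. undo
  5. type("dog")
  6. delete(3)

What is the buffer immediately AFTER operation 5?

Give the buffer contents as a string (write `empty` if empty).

Answer: dog

Derivation:
After op 1 (type): buf='ok' undo_depth=1 redo_depth=0
After op 2 (undo): buf='(empty)' undo_depth=0 redo_depth=1
After op 3 (type): buf='hi' undo_depth=1 redo_depth=0
After op 4 (undo): buf='(empty)' undo_depth=0 redo_depth=1
After op 5 (type): buf='dog' undo_depth=1 redo_depth=0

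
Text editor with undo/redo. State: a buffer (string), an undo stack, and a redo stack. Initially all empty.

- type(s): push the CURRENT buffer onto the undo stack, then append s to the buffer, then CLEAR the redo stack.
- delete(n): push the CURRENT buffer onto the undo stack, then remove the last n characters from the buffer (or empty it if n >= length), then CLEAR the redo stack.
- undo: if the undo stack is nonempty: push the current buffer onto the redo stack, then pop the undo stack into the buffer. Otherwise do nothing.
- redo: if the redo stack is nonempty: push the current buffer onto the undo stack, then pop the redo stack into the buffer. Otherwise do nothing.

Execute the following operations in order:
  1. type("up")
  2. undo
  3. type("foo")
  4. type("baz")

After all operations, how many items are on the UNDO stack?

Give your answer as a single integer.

Answer: 2

Derivation:
After op 1 (type): buf='up' undo_depth=1 redo_depth=0
After op 2 (undo): buf='(empty)' undo_depth=0 redo_depth=1
After op 3 (type): buf='foo' undo_depth=1 redo_depth=0
After op 4 (type): buf='foobaz' undo_depth=2 redo_depth=0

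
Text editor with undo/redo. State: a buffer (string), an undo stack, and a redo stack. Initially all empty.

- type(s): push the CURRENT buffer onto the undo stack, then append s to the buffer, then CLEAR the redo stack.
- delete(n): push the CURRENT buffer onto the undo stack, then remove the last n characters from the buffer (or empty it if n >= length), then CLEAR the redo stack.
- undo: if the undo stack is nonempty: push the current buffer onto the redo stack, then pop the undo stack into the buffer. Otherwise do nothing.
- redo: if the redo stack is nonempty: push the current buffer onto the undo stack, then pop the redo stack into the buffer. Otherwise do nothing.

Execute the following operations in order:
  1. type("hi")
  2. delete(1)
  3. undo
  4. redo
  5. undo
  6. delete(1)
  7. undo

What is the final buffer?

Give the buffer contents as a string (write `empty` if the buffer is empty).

After op 1 (type): buf='hi' undo_depth=1 redo_depth=0
After op 2 (delete): buf='h' undo_depth=2 redo_depth=0
After op 3 (undo): buf='hi' undo_depth=1 redo_depth=1
After op 4 (redo): buf='h' undo_depth=2 redo_depth=0
After op 5 (undo): buf='hi' undo_depth=1 redo_depth=1
After op 6 (delete): buf='h' undo_depth=2 redo_depth=0
After op 7 (undo): buf='hi' undo_depth=1 redo_depth=1

Answer: hi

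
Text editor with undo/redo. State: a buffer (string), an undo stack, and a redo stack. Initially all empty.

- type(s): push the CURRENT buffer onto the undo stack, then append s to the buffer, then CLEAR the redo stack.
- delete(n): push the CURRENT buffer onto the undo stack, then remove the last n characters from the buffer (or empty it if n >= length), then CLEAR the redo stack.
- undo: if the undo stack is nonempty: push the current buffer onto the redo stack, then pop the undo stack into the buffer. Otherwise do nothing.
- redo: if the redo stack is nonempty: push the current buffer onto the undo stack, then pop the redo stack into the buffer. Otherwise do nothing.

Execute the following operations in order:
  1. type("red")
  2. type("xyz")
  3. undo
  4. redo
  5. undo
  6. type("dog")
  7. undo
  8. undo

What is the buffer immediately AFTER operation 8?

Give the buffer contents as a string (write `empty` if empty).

Answer: empty

Derivation:
After op 1 (type): buf='red' undo_depth=1 redo_depth=0
After op 2 (type): buf='redxyz' undo_depth=2 redo_depth=0
After op 3 (undo): buf='red' undo_depth=1 redo_depth=1
After op 4 (redo): buf='redxyz' undo_depth=2 redo_depth=0
After op 5 (undo): buf='red' undo_depth=1 redo_depth=1
After op 6 (type): buf='reddog' undo_depth=2 redo_depth=0
After op 7 (undo): buf='red' undo_depth=1 redo_depth=1
After op 8 (undo): buf='(empty)' undo_depth=0 redo_depth=2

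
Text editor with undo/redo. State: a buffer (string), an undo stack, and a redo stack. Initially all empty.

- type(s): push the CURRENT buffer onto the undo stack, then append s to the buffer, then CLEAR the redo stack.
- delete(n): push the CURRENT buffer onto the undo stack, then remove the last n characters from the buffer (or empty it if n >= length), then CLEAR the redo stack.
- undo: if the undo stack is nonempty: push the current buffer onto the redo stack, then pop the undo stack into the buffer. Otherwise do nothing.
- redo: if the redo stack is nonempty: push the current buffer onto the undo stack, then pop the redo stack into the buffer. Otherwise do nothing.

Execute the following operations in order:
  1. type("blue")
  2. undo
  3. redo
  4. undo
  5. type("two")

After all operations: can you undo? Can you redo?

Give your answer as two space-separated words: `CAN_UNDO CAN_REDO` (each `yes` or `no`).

After op 1 (type): buf='blue' undo_depth=1 redo_depth=0
After op 2 (undo): buf='(empty)' undo_depth=0 redo_depth=1
After op 3 (redo): buf='blue' undo_depth=1 redo_depth=0
After op 4 (undo): buf='(empty)' undo_depth=0 redo_depth=1
After op 5 (type): buf='two' undo_depth=1 redo_depth=0

Answer: yes no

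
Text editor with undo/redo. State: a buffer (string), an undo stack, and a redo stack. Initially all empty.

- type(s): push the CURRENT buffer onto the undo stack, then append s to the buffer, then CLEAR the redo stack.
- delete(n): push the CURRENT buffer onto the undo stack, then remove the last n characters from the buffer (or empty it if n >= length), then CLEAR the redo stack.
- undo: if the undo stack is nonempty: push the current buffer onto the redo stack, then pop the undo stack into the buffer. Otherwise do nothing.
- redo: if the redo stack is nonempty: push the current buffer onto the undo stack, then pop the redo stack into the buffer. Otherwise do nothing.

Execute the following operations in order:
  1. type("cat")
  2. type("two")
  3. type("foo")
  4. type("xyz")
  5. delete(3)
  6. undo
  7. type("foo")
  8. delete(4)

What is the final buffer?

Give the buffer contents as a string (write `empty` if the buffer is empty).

Answer: cattwofooxy

Derivation:
After op 1 (type): buf='cat' undo_depth=1 redo_depth=0
After op 2 (type): buf='cattwo' undo_depth=2 redo_depth=0
After op 3 (type): buf='cattwofoo' undo_depth=3 redo_depth=0
After op 4 (type): buf='cattwofooxyz' undo_depth=4 redo_depth=0
After op 5 (delete): buf='cattwofoo' undo_depth=5 redo_depth=0
After op 6 (undo): buf='cattwofooxyz' undo_depth=4 redo_depth=1
After op 7 (type): buf='cattwofooxyzfoo' undo_depth=5 redo_depth=0
After op 8 (delete): buf='cattwofooxy' undo_depth=6 redo_depth=0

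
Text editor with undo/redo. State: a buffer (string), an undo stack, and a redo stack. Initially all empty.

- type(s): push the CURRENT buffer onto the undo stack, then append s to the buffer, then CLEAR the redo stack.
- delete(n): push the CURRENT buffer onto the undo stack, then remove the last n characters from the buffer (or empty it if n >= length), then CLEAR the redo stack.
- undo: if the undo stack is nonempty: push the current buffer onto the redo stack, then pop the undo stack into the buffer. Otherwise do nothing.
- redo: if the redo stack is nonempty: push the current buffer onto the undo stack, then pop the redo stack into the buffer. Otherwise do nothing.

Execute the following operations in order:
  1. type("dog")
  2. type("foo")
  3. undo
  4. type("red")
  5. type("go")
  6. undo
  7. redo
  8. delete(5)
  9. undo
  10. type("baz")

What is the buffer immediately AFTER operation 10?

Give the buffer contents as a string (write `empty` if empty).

After op 1 (type): buf='dog' undo_depth=1 redo_depth=0
After op 2 (type): buf='dogfoo' undo_depth=2 redo_depth=0
After op 3 (undo): buf='dog' undo_depth=1 redo_depth=1
After op 4 (type): buf='dogred' undo_depth=2 redo_depth=0
After op 5 (type): buf='dogredgo' undo_depth=3 redo_depth=0
After op 6 (undo): buf='dogred' undo_depth=2 redo_depth=1
After op 7 (redo): buf='dogredgo' undo_depth=3 redo_depth=0
After op 8 (delete): buf='dog' undo_depth=4 redo_depth=0
After op 9 (undo): buf='dogredgo' undo_depth=3 redo_depth=1
After op 10 (type): buf='dogredgobaz' undo_depth=4 redo_depth=0

Answer: dogredgobaz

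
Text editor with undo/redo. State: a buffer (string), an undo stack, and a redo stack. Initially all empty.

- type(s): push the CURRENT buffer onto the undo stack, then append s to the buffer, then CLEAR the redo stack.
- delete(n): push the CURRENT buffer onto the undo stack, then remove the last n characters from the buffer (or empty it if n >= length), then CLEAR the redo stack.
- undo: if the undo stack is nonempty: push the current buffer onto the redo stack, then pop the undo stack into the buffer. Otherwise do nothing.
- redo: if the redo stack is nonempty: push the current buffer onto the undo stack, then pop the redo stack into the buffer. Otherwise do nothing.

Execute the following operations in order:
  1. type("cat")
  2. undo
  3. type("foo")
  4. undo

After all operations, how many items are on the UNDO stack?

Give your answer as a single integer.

Answer: 0

Derivation:
After op 1 (type): buf='cat' undo_depth=1 redo_depth=0
After op 2 (undo): buf='(empty)' undo_depth=0 redo_depth=1
After op 3 (type): buf='foo' undo_depth=1 redo_depth=0
After op 4 (undo): buf='(empty)' undo_depth=0 redo_depth=1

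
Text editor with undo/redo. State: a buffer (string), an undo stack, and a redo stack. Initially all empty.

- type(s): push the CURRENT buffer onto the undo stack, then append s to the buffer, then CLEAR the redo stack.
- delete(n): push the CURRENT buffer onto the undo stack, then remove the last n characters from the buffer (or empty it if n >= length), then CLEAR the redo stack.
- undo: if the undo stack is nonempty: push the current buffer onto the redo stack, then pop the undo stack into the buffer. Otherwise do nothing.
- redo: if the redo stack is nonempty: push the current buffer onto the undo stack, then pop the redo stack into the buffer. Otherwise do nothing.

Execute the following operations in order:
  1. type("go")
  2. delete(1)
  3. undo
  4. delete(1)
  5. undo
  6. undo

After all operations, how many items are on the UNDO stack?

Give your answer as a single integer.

After op 1 (type): buf='go' undo_depth=1 redo_depth=0
After op 2 (delete): buf='g' undo_depth=2 redo_depth=0
After op 3 (undo): buf='go' undo_depth=1 redo_depth=1
After op 4 (delete): buf='g' undo_depth=2 redo_depth=0
After op 5 (undo): buf='go' undo_depth=1 redo_depth=1
After op 6 (undo): buf='(empty)' undo_depth=0 redo_depth=2

Answer: 0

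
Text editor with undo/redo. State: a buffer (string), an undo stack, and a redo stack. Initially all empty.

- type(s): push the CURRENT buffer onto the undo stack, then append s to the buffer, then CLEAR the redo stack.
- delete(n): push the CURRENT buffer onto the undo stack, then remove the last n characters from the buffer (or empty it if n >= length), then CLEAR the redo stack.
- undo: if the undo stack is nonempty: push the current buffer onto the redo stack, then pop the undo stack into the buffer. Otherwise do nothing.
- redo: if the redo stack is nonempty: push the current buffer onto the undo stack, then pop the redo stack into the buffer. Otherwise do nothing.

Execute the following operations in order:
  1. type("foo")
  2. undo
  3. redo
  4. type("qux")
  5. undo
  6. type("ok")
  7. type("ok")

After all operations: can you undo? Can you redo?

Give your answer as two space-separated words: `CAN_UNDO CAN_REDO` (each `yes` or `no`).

Answer: yes no

Derivation:
After op 1 (type): buf='foo' undo_depth=1 redo_depth=0
After op 2 (undo): buf='(empty)' undo_depth=0 redo_depth=1
After op 3 (redo): buf='foo' undo_depth=1 redo_depth=0
After op 4 (type): buf='fooqux' undo_depth=2 redo_depth=0
After op 5 (undo): buf='foo' undo_depth=1 redo_depth=1
After op 6 (type): buf='foook' undo_depth=2 redo_depth=0
After op 7 (type): buf='foookok' undo_depth=3 redo_depth=0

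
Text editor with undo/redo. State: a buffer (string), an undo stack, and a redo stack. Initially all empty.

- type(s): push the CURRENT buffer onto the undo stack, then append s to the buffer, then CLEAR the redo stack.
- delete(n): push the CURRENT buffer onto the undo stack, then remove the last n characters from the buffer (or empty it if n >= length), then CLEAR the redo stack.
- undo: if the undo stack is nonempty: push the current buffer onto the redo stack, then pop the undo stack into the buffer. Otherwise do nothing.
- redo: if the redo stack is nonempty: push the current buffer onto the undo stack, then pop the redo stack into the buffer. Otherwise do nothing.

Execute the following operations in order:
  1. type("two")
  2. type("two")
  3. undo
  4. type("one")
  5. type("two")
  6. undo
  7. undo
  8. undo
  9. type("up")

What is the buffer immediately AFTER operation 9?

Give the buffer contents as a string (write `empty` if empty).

Answer: up

Derivation:
After op 1 (type): buf='two' undo_depth=1 redo_depth=0
After op 2 (type): buf='twotwo' undo_depth=2 redo_depth=0
After op 3 (undo): buf='two' undo_depth=1 redo_depth=1
After op 4 (type): buf='twoone' undo_depth=2 redo_depth=0
After op 5 (type): buf='twoonetwo' undo_depth=3 redo_depth=0
After op 6 (undo): buf='twoone' undo_depth=2 redo_depth=1
After op 7 (undo): buf='two' undo_depth=1 redo_depth=2
After op 8 (undo): buf='(empty)' undo_depth=0 redo_depth=3
After op 9 (type): buf='up' undo_depth=1 redo_depth=0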